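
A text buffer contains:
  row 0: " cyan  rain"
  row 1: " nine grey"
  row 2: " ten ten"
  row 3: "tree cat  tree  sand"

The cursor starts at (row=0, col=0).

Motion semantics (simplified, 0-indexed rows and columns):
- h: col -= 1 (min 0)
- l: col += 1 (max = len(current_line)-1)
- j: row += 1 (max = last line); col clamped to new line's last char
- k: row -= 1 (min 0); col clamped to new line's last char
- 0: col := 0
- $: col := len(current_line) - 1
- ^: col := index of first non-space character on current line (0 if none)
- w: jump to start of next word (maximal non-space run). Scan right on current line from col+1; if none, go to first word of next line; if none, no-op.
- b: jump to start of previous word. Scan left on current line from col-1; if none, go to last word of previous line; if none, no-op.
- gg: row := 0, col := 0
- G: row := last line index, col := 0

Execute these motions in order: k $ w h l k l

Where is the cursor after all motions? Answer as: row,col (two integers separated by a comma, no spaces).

Answer: 0,2

Derivation:
After 1 (k): row=0 col=0 char='_'
After 2 ($): row=0 col=10 char='n'
After 3 (w): row=1 col=1 char='n'
After 4 (h): row=1 col=0 char='_'
After 5 (l): row=1 col=1 char='n'
After 6 (k): row=0 col=1 char='c'
After 7 (l): row=0 col=2 char='y'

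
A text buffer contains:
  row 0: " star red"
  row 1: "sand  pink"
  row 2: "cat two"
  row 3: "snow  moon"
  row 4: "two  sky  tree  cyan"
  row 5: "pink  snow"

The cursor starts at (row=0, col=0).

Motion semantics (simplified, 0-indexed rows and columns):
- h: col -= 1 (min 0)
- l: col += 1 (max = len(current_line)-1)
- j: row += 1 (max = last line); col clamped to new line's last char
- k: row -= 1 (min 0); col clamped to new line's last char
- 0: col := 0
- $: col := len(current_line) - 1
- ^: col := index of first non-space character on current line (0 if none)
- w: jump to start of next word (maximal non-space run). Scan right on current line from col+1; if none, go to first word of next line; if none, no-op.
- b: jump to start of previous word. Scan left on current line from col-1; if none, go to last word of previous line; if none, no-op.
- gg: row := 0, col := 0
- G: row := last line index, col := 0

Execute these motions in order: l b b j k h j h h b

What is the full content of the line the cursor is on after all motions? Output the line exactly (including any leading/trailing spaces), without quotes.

After 1 (l): row=0 col=1 char='s'
After 2 (b): row=0 col=1 char='s'
After 3 (b): row=0 col=1 char='s'
After 4 (j): row=1 col=1 char='a'
After 5 (k): row=0 col=1 char='s'
After 6 (h): row=0 col=0 char='_'
After 7 (j): row=1 col=0 char='s'
After 8 (h): row=1 col=0 char='s'
After 9 (h): row=1 col=0 char='s'
After 10 (b): row=0 col=6 char='r'

Answer:  star red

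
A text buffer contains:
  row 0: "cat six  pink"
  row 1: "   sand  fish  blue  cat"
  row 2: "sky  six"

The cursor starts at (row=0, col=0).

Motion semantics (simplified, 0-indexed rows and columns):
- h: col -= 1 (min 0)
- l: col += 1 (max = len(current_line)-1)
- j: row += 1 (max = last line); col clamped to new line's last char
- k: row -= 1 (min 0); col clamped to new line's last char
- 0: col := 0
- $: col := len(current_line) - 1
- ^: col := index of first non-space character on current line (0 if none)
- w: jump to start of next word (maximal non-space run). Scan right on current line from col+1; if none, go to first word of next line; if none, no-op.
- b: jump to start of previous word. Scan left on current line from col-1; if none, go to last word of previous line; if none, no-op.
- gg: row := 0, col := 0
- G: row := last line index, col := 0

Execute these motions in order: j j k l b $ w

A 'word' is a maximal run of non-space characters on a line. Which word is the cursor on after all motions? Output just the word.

Answer: sand

Derivation:
After 1 (j): row=1 col=0 char='_'
After 2 (j): row=2 col=0 char='s'
After 3 (k): row=1 col=0 char='_'
After 4 (l): row=1 col=1 char='_'
After 5 (b): row=0 col=9 char='p'
After 6 ($): row=0 col=12 char='k'
After 7 (w): row=1 col=3 char='s'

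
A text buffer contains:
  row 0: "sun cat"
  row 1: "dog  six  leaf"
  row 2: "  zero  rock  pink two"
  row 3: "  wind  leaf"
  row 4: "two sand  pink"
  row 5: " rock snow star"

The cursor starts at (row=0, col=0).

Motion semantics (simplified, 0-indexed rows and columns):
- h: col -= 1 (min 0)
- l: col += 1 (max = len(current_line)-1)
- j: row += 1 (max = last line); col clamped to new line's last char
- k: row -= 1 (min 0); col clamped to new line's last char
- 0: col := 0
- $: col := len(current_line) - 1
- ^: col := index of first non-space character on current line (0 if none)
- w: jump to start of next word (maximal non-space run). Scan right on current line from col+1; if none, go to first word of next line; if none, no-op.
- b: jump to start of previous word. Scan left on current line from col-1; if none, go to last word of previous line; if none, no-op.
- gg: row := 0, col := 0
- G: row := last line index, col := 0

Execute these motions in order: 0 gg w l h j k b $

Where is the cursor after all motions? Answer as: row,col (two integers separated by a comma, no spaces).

Answer: 0,6

Derivation:
After 1 (0): row=0 col=0 char='s'
After 2 (gg): row=0 col=0 char='s'
After 3 (w): row=0 col=4 char='c'
After 4 (l): row=0 col=5 char='a'
After 5 (h): row=0 col=4 char='c'
After 6 (j): row=1 col=4 char='_'
After 7 (k): row=0 col=4 char='c'
After 8 (b): row=0 col=0 char='s'
After 9 ($): row=0 col=6 char='t'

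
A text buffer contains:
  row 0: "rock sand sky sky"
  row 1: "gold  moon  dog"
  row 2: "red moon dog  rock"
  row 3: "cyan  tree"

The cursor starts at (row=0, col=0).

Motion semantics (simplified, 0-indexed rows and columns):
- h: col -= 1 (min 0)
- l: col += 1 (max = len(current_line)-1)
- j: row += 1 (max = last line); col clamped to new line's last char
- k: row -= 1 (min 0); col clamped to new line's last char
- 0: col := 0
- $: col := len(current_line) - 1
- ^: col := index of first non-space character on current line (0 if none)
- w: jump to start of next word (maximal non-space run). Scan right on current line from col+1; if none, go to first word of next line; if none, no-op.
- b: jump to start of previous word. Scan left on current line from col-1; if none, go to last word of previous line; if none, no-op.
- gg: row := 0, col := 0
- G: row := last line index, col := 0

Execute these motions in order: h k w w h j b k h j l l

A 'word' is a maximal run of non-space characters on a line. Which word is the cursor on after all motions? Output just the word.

After 1 (h): row=0 col=0 char='r'
After 2 (k): row=0 col=0 char='r'
After 3 (w): row=0 col=5 char='s'
After 4 (w): row=0 col=10 char='s'
After 5 (h): row=0 col=9 char='_'
After 6 (j): row=1 col=9 char='n'
After 7 (b): row=1 col=6 char='m'
After 8 (k): row=0 col=6 char='a'
After 9 (h): row=0 col=5 char='s'
After 10 (j): row=1 col=5 char='_'
After 11 (l): row=1 col=6 char='m'
After 12 (l): row=1 col=7 char='o'

Answer: moon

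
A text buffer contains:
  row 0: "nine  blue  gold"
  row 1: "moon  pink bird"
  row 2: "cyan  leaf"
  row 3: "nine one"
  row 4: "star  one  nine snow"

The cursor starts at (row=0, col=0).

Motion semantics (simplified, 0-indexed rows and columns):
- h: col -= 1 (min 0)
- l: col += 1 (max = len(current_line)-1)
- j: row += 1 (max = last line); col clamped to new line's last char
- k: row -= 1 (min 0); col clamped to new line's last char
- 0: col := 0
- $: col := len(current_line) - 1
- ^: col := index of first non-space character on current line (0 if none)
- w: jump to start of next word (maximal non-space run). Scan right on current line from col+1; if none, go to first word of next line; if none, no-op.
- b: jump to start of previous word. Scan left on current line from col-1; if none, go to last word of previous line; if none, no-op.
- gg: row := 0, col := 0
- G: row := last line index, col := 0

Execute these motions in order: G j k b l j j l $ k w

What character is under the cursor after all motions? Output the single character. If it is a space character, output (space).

After 1 (G): row=4 col=0 char='s'
After 2 (j): row=4 col=0 char='s'
After 3 (k): row=3 col=0 char='n'
After 4 (b): row=2 col=6 char='l'
After 5 (l): row=2 col=7 char='e'
After 6 (j): row=3 col=7 char='e'
After 7 (j): row=4 col=7 char='n'
After 8 (l): row=4 col=8 char='e'
After 9 ($): row=4 col=19 char='w'
After 10 (k): row=3 col=7 char='e'
After 11 (w): row=4 col=0 char='s'

Answer: s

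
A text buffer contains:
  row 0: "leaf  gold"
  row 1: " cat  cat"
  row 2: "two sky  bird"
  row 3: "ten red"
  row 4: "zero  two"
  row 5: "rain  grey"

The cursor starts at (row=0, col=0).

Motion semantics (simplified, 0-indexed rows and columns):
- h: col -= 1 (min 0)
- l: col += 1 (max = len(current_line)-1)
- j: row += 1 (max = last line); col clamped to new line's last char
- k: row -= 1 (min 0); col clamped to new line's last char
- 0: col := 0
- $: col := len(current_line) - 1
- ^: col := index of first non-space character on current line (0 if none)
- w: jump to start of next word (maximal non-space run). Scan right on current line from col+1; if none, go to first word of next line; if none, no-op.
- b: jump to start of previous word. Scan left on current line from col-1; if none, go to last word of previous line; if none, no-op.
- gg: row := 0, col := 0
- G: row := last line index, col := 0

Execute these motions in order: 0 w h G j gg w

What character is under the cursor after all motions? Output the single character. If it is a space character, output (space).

Answer: g

Derivation:
After 1 (0): row=0 col=0 char='l'
After 2 (w): row=0 col=6 char='g'
After 3 (h): row=0 col=5 char='_'
After 4 (G): row=5 col=0 char='r'
After 5 (j): row=5 col=0 char='r'
After 6 (gg): row=0 col=0 char='l'
After 7 (w): row=0 col=6 char='g'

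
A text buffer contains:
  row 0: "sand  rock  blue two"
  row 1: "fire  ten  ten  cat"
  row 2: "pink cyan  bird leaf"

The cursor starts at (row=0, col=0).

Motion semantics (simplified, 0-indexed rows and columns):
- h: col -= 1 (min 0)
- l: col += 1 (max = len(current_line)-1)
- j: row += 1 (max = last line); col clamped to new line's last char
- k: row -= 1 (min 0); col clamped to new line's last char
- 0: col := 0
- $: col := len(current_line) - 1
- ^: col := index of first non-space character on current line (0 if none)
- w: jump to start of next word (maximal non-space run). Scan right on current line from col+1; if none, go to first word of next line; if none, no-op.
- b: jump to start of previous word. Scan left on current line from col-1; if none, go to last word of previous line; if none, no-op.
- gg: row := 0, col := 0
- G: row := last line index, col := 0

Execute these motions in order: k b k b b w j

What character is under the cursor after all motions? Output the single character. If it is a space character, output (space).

Answer: t

Derivation:
After 1 (k): row=0 col=0 char='s'
After 2 (b): row=0 col=0 char='s'
After 3 (k): row=0 col=0 char='s'
After 4 (b): row=0 col=0 char='s'
After 5 (b): row=0 col=0 char='s'
After 6 (w): row=0 col=6 char='r'
After 7 (j): row=1 col=6 char='t'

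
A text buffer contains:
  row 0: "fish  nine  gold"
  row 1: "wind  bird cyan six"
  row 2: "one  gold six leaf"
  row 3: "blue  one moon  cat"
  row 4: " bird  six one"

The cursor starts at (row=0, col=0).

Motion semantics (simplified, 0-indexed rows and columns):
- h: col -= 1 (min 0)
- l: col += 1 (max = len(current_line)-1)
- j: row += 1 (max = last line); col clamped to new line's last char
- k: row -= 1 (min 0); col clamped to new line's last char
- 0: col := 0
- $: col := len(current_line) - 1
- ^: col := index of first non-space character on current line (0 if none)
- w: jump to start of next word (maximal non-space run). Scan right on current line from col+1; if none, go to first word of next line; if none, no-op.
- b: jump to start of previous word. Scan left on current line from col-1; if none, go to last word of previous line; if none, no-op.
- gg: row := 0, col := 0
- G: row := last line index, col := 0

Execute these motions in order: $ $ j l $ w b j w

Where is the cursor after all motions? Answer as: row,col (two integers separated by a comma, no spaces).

Answer: 3,0

Derivation:
After 1 ($): row=0 col=15 char='d'
After 2 ($): row=0 col=15 char='d'
After 3 (j): row=1 col=15 char='_'
After 4 (l): row=1 col=16 char='s'
After 5 ($): row=1 col=18 char='x'
After 6 (w): row=2 col=0 char='o'
After 7 (b): row=1 col=16 char='s'
After 8 (j): row=2 col=16 char='a'
After 9 (w): row=3 col=0 char='b'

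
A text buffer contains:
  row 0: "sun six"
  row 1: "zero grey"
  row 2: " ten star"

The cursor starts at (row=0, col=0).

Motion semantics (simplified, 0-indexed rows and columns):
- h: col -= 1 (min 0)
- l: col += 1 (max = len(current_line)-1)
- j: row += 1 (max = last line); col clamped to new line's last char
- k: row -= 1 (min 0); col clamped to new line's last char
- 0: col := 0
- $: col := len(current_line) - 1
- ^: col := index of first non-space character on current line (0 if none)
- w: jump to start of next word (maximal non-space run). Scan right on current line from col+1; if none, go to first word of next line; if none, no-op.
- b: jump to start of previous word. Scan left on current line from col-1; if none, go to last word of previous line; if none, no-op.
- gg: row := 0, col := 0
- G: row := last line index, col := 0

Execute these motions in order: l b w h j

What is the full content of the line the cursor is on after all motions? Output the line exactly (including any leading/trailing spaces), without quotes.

After 1 (l): row=0 col=1 char='u'
After 2 (b): row=0 col=0 char='s'
After 3 (w): row=0 col=4 char='s'
After 4 (h): row=0 col=3 char='_'
After 5 (j): row=1 col=3 char='o'

Answer: zero grey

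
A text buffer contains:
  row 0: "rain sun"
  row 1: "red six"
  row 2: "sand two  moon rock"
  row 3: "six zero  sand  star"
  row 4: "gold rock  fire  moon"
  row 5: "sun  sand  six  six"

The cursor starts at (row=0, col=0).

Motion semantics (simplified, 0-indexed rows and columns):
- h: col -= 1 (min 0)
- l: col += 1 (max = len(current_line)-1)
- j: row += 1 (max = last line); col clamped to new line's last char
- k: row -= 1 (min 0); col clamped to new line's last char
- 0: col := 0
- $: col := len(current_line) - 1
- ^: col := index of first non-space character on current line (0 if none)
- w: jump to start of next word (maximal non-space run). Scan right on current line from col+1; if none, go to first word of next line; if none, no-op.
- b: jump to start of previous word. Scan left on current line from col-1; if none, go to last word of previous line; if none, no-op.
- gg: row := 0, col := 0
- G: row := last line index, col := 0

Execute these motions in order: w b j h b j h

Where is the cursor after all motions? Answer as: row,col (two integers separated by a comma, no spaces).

After 1 (w): row=0 col=5 char='s'
After 2 (b): row=0 col=0 char='r'
After 3 (j): row=1 col=0 char='r'
After 4 (h): row=1 col=0 char='r'
After 5 (b): row=0 col=5 char='s'
After 6 (j): row=1 col=5 char='i'
After 7 (h): row=1 col=4 char='s'

Answer: 1,4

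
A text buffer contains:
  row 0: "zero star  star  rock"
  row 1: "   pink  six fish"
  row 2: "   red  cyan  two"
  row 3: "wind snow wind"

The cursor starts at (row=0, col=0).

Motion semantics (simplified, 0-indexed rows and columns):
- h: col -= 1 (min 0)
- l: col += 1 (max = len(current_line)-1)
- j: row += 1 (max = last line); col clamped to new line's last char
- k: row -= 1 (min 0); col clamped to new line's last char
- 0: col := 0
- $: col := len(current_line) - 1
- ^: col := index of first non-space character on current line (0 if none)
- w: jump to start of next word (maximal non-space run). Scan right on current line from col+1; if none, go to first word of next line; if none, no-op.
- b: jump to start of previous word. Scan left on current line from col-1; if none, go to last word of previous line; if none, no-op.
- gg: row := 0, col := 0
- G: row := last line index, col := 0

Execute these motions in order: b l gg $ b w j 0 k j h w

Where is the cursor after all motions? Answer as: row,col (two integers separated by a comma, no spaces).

Answer: 2,3

Derivation:
After 1 (b): row=0 col=0 char='z'
After 2 (l): row=0 col=1 char='e'
After 3 (gg): row=0 col=0 char='z'
After 4 ($): row=0 col=20 char='k'
After 5 (b): row=0 col=17 char='r'
After 6 (w): row=1 col=3 char='p'
After 7 (j): row=2 col=3 char='r'
After 8 (0): row=2 col=0 char='_'
After 9 (k): row=1 col=0 char='_'
After 10 (j): row=2 col=0 char='_'
After 11 (h): row=2 col=0 char='_'
After 12 (w): row=2 col=3 char='r'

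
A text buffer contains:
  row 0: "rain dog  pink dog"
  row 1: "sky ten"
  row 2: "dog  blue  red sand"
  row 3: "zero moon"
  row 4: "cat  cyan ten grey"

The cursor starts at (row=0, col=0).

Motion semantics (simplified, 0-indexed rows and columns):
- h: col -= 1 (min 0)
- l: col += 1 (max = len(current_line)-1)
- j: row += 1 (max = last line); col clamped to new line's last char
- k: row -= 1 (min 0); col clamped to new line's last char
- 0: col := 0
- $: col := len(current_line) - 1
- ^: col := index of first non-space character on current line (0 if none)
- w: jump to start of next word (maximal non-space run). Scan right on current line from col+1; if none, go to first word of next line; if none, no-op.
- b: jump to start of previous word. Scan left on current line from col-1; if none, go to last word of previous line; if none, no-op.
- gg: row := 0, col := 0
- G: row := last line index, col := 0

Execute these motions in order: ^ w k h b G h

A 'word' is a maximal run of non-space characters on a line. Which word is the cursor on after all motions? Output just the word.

Answer: cat

Derivation:
After 1 (^): row=0 col=0 char='r'
After 2 (w): row=0 col=5 char='d'
After 3 (k): row=0 col=5 char='d'
After 4 (h): row=0 col=4 char='_'
After 5 (b): row=0 col=0 char='r'
After 6 (G): row=4 col=0 char='c'
After 7 (h): row=4 col=0 char='c'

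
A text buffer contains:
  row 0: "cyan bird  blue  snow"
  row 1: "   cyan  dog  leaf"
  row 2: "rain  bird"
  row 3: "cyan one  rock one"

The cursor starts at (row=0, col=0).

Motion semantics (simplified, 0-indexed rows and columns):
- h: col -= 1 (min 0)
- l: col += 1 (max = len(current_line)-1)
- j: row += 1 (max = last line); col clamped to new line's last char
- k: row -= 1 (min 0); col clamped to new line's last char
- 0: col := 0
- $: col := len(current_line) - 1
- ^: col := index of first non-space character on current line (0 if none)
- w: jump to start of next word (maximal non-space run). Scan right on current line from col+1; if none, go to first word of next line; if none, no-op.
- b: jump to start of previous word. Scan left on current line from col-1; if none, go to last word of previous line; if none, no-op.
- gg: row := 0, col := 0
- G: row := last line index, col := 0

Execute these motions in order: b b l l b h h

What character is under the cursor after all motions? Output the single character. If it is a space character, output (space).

After 1 (b): row=0 col=0 char='c'
After 2 (b): row=0 col=0 char='c'
After 3 (l): row=0 col=1 char='y'
After 4 (l): row=0 col=2 char='a'
After 5 (b): row=0 col=0 char='c'
After 6 (h): row=0 col=0 char='c'
After 7 (h): row=0 col=0 char='c'

Answer: c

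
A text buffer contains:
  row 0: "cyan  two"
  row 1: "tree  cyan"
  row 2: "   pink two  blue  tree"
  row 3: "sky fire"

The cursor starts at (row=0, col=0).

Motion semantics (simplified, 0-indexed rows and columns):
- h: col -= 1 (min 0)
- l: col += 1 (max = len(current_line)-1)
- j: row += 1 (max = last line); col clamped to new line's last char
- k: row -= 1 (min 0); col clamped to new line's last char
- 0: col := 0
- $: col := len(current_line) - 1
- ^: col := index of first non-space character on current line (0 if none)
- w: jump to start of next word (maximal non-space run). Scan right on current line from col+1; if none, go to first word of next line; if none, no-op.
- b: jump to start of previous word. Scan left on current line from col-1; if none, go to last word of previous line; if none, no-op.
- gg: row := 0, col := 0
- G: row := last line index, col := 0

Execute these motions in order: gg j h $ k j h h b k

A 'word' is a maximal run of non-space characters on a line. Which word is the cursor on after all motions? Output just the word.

After 1 (gg): row=0 col=0 char='c'
After 2 (j): row=1 col=0 char='t'
After 3 (h): row=1 col=0 char='t'
After 4 ($): row=1 col=9 char='n'
After 5 (k): row=0 col=8 char='o'
After 6 (j): row=1 col=8 char='a'
After 7 (h): row=1 col=7 char='y'
After 8 (h): row=1 col=6 char='c'
After 9 (b): row=1 col=0 char='t'
After 10 (k): row=0 col=0 char='c'

Answer: cyan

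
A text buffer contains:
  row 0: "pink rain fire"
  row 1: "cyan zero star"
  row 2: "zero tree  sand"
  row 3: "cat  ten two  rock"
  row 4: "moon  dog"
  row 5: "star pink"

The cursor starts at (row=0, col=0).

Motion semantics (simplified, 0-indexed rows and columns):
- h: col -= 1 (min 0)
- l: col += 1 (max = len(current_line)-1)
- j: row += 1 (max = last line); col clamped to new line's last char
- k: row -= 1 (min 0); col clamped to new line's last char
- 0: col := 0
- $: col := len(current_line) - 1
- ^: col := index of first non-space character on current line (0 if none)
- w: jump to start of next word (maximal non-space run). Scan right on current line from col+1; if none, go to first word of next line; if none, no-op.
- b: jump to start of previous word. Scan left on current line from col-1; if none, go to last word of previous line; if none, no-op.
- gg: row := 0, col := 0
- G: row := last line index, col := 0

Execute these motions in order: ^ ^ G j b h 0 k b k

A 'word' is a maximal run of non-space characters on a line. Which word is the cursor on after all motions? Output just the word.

After 1 (^): row=0 col=0 char='p'
After 2 (^): row=0 col=0 char='p'
After 3 (G): row=5 col=0 char='s'
After 4 (j): row=5 col=0 char='s'
After 5 (b): row=4 col=6 char='d'
After 6 (h): row=4 col=5 char='_'
After 7 (0): row=4 col=0 char='m'
After 8 (k): row=3 col=0 char='c'
After 9 (b): row=2 col=11 char='s'
After 10 (k): row=1 col=11 char='t'

Answer: star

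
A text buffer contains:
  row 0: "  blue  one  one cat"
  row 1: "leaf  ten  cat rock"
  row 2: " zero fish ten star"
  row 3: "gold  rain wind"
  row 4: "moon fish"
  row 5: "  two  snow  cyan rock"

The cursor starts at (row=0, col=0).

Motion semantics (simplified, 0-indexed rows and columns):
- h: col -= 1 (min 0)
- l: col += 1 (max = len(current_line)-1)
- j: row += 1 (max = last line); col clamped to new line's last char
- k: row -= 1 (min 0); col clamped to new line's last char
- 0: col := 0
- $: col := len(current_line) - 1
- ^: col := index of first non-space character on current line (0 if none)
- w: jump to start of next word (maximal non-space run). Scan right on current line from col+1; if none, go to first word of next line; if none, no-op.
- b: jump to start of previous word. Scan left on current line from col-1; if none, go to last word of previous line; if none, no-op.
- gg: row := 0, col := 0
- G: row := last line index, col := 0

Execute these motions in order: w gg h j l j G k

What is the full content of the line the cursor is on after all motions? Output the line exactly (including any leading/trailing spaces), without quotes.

After 1 (w): row=0 col=2 char='b'
After 2 (gg): row=0 col=0 char='_'
After 3 (h): row=0 col=0 char='_'
After 4 (j): row=1 col=0 char='l'
After 5 (l): row=1 col=1 char='e'
After 6 (j): row=2 col=1 char='z'
After 7 (G): row=5 col=0 char='_'
After 8 (k): row=4 col=0 char='m'

Answer: moon fish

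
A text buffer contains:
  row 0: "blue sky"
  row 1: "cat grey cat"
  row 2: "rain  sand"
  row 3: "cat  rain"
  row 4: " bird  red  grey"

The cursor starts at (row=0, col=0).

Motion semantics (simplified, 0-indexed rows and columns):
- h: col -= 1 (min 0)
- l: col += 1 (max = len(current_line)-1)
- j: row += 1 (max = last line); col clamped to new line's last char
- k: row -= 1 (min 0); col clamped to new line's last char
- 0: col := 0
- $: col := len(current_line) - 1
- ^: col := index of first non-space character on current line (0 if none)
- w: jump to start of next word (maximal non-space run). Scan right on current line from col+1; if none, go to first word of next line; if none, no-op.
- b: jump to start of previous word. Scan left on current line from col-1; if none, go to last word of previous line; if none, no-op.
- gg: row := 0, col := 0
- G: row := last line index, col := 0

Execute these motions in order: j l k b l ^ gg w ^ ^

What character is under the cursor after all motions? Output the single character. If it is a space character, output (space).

Answer: b

Derivation:
After 1 (j): row=1 col=0 char='c'
After 2 (l): row=1 col=1 char='a'
After 3 (k): row=0 col=1 char='l'
After 4 (b): row=0 col=0 char='b'
After 5 (l): row=0 col=1 char='l'
After 6 (^): row=0 col=0 char='b'
After 7 (gg): row=0 col=0 char='b'
After 8 (w): row=0 col=5 char='s'
After 9 (^): row=0 col=0 char='b'
After 10 (^): row=0 col=0 char='b'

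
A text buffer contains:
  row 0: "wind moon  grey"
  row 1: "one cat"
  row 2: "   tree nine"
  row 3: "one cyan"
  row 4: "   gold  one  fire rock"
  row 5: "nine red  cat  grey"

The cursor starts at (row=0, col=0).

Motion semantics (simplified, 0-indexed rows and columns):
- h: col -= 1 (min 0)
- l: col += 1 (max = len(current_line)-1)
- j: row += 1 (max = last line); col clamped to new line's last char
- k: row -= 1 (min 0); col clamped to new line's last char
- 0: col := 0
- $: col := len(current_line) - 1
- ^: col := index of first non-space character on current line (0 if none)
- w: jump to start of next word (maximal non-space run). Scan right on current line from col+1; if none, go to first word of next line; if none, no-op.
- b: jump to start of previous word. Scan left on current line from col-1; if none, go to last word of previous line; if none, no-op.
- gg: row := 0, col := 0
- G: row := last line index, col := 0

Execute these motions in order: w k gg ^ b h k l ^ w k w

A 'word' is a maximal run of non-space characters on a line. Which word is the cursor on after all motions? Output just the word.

Answer: grey

Derivation:
After 1 (w): row=0 col=5 char='m'
After 2 (k): row=0 col=5 char='m'
After 3 (gg): row=0 col=0 char='w'
After 4 (^): row=0 col=0 char='w'
After 5 (b): row=0 col=0 char='w'
After 6 (h): row=0 col=0 char='w'
After 7 (k): row=0 col=0 char='w'
After 8 (l): row=0 col=1 char='i'
After 9 (^): row=0 col=0 char='w'
After 10 (w): row=0 col=5 char='m'
After 11 (k): row=0 col=5 char='m'
After 12 (w): row=0 col=11 char='g'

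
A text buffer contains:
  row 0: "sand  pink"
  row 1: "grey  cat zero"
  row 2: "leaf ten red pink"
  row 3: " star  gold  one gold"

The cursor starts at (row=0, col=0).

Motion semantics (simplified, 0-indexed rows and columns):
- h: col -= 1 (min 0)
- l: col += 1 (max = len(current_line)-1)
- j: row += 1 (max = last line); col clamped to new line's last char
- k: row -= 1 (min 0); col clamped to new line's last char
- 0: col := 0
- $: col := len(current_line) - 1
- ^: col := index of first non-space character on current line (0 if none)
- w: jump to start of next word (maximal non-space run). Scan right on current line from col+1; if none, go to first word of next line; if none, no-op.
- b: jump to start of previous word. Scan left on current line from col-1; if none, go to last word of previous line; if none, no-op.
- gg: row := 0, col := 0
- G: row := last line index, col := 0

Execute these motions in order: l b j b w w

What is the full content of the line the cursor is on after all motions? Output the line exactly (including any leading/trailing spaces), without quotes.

Answer: grey  cat zero

Derivation:
After 1 (l): row=0 col=1 char='a'
After 2 (b): row=0 col=0 char='s'
After 3 (j): row=1 col=0 char='g'
After 4 (b): row=0 col=6 char='p'
After 5 (w): row=1 col=0 char='g'
After 6 (w): row=1 col=6 char='c'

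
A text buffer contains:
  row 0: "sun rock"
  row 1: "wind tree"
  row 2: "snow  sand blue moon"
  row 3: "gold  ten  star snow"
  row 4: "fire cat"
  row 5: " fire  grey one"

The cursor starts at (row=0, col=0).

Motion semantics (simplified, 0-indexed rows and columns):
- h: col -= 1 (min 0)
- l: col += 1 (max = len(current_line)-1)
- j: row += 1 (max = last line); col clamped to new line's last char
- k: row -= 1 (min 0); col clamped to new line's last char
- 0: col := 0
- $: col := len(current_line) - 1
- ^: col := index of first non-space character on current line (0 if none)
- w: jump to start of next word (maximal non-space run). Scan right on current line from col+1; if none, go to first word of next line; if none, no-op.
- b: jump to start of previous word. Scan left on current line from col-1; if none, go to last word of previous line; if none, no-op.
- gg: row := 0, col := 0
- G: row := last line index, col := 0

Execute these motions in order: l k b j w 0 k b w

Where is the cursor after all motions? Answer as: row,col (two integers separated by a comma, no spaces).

Answer: 0,4

Derivation:
After 1 (l): row=0 col=1 char='u'
After 2 (k): row=0 col=1 char='u'
After 3 (b): row=0 col=0 char='s'
After 4 (j): row=1 col=0 char='w'
After 5 (w): row=1 col=5 char='t'
After 6 (0): row=1 col=0 char='w'
After 7 (k): row=0 col=0 char='s'
After 8 (b): row=0 col=0 char='s'
After 9 (w): row=0 col=4 char='r'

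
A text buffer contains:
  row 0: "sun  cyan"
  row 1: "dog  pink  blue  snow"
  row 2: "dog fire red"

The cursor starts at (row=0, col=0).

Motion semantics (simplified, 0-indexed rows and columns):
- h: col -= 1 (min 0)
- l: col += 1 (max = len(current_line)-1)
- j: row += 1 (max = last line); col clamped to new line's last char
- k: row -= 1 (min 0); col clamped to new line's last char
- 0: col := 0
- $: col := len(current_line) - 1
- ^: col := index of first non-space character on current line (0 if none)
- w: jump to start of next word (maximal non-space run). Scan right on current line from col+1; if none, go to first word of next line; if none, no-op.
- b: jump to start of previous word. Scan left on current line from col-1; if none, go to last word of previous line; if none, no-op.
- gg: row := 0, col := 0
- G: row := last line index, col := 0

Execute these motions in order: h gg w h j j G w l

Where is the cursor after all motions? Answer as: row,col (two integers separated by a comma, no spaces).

After 1 (h): row=0 col=0 char='s'
After 2 (gg): row=0 col=0 char='s'
After 3 (w): row=0 col=5 char='c'
After 4 (h): row=0 col=4 char='_'
After 5 (j): row=1 col=4 char='_'
After 6 (j): row=2 col=4 char='f'
After 7 (G): row=2 col=0 char='d'
After 8 (w): row=2 col=4 char='f'
After 9 (l): row=2 col=5 char='i'

Answer: 2,5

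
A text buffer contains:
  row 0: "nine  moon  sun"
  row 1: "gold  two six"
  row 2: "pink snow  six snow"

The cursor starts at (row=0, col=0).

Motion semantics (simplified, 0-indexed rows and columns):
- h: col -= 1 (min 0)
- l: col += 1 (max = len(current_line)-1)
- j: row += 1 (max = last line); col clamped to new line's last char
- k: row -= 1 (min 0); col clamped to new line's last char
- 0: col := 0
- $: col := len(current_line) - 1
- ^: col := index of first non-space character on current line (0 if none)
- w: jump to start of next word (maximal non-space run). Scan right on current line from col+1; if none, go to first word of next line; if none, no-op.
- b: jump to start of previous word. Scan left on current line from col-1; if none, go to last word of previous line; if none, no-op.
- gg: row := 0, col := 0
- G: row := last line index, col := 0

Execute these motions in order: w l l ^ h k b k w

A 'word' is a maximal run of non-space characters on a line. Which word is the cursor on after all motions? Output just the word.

Answer: moon

Derivation:
After 1 (w): row=0 col=6 char='m'
After 2 (l): row=0 col=7 char='o'
After 3 (l): row=0 col=8 char='o'
After 4 (^): row=0 col=0 char='n'
After 5 (h): row=0 col=0 char='n'
After 6 (k): row=0 col=0 char='n'
After 7 (b): row=0 col=0 char='n'
After 8 (k): row=0 col=0 char='n'
After 9 (w): row=0 col=6 char='m'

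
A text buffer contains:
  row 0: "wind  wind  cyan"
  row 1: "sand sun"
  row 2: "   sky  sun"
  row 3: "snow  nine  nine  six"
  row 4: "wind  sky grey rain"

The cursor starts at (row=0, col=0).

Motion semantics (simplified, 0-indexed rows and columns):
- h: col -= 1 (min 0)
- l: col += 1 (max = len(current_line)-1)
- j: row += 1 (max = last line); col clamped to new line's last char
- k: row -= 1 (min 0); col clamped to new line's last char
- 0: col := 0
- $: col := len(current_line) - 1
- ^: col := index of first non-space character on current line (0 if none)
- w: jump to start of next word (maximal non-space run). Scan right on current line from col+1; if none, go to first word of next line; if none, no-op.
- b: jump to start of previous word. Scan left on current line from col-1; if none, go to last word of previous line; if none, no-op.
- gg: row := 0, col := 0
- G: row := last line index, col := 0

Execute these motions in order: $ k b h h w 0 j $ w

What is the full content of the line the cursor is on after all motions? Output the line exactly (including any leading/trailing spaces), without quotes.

Answer:    sky  sun

Derivation:
After 1 ($): row=0 col=15 char='n'
After 2 (k): row=0 col=15 char='n'
After 3 (b): row=0 col=12 char='c'
After 4 (h): row=0 col=11 char='_'
After 5 (h): row=0 col=10 char='_'
After 6 (w): row=0 col=12 char='c'
After 7 (0): row=0 col=0 char='w'
After 8 (j): row=1 col=0 char='s'
After 9 ($): row=1 col=7 char='n'
After 10 (w): row=2 col=3 char='s'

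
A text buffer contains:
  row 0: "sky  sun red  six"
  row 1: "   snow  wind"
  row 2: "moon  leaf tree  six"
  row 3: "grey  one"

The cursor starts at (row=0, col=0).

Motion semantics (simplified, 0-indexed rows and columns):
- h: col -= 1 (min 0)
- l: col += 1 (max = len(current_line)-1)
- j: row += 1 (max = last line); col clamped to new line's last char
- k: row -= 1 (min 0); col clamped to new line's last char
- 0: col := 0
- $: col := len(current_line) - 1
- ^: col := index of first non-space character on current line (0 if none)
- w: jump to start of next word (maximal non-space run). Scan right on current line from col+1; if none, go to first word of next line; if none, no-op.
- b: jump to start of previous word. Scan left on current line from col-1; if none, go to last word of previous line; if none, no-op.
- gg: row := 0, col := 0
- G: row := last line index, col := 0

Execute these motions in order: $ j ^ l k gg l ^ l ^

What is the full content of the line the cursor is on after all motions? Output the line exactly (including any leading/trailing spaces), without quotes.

After 1 ($): row=0 col=16 char='x'
After 2 (j): row=1 col=12 char='d'
After 3 (^): row=1 col=3 char='s'
After 4 (l): row=1 col=4 char='n'
After 5 (k): row=0 col=4 char='_'
After 6 (gg): row=0 col=0 char='s'
After 7 (l): row=0 col=1 char='k'
After 8 (^): row=0 col=0 char='s'
After 9 (l): row=0 col=1 char='k'
After 10 (^): row=0 col=0 char='s'

Answer: sky  sun red  six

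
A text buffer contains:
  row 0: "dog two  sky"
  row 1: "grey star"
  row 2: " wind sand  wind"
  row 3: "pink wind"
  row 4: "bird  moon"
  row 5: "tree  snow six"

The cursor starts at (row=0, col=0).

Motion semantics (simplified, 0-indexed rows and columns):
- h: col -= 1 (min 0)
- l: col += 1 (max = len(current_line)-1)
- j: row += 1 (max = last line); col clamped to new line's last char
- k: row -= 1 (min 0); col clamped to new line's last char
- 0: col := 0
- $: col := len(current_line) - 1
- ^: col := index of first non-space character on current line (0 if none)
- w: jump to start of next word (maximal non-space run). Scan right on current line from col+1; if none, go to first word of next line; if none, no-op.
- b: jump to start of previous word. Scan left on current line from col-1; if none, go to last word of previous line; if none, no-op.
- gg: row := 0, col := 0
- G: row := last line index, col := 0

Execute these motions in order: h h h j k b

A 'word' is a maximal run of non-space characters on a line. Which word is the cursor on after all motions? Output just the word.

Answer: dog

Derivation:
After 1 (h): row=0 col=0 char='d'
After 2 (h): row=0 col=0 char='d'
After 3 (h): row=0 col=0 char='d'
After 4 (j): row=1 col=0 char='g'
After 5 (k): row=0 col=0 char='d'
After 6 (b): row=0 col=0 char='d'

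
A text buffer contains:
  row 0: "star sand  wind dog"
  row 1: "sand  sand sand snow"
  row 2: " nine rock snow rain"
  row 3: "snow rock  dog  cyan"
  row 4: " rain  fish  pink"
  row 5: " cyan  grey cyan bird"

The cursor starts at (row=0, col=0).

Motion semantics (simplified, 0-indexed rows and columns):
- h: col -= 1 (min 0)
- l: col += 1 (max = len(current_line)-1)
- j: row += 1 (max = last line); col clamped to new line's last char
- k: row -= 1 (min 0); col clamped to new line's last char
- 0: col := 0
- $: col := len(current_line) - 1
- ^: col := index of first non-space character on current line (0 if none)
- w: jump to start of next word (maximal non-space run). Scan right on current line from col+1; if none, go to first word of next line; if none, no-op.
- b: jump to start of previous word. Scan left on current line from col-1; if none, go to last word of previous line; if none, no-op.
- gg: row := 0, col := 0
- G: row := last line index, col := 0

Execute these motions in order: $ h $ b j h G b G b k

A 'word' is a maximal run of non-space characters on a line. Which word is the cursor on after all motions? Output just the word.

Answer: dog

Derivation:
After 1 ($): row=0 col=18 char='g'
After 2 (h): row=0 col=17 char='o'
After 3 ($): row=0 col=18 char='g'
After 4 (b): row=0 col=16 char='d'
After 5 (j): row=1 col=16 char='s'
After 6 (h): row=1 col=15 char='_'
After 7 (G): row=5 col=0 char='_'
After 8 (b): row=4 col=13 char='p'
After 9 (G): row=5 col=0 char='_'
After 10 (b): row=4 col=13 char='p'
After 11 (k): row=3 col=13 char='g'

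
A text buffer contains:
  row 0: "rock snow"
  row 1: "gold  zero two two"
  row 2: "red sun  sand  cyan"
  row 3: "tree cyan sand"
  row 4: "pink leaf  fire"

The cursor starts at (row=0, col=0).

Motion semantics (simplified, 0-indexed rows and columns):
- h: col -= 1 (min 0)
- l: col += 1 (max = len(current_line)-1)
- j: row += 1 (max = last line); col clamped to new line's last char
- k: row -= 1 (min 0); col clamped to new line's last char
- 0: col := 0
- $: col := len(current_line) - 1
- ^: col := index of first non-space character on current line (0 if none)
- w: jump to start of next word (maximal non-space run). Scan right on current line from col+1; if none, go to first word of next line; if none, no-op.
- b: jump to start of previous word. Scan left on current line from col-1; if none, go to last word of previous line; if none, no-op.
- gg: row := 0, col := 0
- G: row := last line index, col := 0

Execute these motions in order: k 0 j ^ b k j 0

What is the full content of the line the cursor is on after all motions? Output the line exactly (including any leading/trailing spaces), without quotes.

Answer: gold  zero two two

Derivation:
After 1 (k): row=0 col=0 char='r'
After 2 (0): row=0 col=0 char='r'
After 3 (j): row=1 col=0 char='g'
After 4 (^): row=1 col=0 char='g'
After 5 (b): row=0 col=5 char='s'
After 6 (k): row=0 col=5 char='s'
After 7 (j): row=1 col=5 char='_'
After 8 (0): row=1 col=0 char='g'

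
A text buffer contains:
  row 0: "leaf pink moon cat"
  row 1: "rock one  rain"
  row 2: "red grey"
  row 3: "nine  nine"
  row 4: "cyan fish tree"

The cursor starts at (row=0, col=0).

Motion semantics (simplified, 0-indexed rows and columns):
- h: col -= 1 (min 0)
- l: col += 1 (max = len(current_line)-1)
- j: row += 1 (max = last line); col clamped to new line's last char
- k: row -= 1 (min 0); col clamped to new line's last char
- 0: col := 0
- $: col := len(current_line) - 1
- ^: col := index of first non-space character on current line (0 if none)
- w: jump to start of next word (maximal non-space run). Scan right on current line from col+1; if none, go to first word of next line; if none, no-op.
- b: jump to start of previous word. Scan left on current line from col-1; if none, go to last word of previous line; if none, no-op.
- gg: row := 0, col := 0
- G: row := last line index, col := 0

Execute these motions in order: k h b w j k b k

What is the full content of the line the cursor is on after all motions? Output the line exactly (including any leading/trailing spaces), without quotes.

After 1 (k): row=0 col=0 char='l'
After 2 (h): row=0 col=0 char='l'
After 3 (b): row=0 col=0 char='l'
After 4 (w): row=0 col=5 char='p'
After 5 (j): row=1 col=5 char='o'
After 6 (k): row=0 col=5 char='p'
After 7 (b): row=0 col=0 char='l'
After 8 (k): row=0 col=0 char='l'

Answer: leaf pink moon cat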